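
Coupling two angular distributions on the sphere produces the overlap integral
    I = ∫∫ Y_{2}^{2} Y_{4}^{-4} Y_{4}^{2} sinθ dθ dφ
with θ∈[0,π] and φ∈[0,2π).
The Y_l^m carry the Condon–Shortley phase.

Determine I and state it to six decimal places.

-0.106180

m-sum 0 ✓  L=10 even ✓  2≤4≤6 ✓
Π(2lᵢ+1) = 5×9×9 = 405
triangle coeff Δ(2,4,4) = 1/13860
Σ_t [0,2]: t=0:+1/192 t=1:−1/36 t=2:+1/192 = -5/288
(3j)²=20/693 [(2 4 4; 0 0 0)], sign=-1
Σ_t [0,0]: t=0:+1/2880 = 1/2880
(3j)²=2/165 [(2 4 4; 2 -4 2)], sign=+1
⇒ 4πI² = 120/847
I = (-1)√(120/847/(4π)) = -0.10618031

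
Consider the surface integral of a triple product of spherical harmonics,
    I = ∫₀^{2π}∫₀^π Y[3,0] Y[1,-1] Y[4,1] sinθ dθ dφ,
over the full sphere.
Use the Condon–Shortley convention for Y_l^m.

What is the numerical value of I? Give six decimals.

-0.194664

Checks pass: Σm=0; 8 even; l₃=4∈[2,4].
(2·3+1)(2·1+1)(2·4+1) = 189
Δ: 0! 6! 2! / 9! → 1/252
sum: t=0:+1/36 = 1/36
3j²(3 1 4; 0 0 0) = Δ·Π!·Σ² = 4/63  (sign +1)
sum: t=0:+1/72 = 1/72
3j²(3 1 4; 0 -1 1) = Δ·Π!·Σ² = 5/126  (sign -1)
combine: 4πI² = 189·4/63·5/126 = 10/21
take √, sign -1: I = -0.19466390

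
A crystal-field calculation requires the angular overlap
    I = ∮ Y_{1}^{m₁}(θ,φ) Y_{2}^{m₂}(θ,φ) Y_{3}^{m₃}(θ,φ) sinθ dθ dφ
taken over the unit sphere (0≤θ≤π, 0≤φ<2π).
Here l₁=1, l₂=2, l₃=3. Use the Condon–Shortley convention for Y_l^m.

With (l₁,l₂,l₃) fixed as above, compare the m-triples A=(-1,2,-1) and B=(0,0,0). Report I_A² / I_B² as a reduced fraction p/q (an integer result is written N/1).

1/9

l's match ⇒ only the (l;m) 3-j factors differ between A and B.
A: triangle coeff Δ(1,2,3) = 1/105; Σ_t [0,0]: t=0:+1/48 = 1/48; (3j)²=1/105 [(1 2 3; -1 2 -1)], sign=+1
B: triangle coeff Δ(1,2,3) = 1/105; Σ_t [0,0]: t=0:+1/4 = 1/4; (3j)²=3/35 [(1 2 3; 0 0 0)], sign=-1
I_A²/I_B² = (1/105)/(3/35) = 1/9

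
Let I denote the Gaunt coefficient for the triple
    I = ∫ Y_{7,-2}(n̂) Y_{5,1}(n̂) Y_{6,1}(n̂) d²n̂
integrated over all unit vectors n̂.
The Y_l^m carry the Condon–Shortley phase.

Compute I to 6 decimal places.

m-sum 0 ✓  L=18 even ✓  2≤6≤12 ✓
Π(2lᵢ+1) = 15×11×13 = 2145
triangle coeff Δ(7,5,6) = 1/174594420
Σ_t [1,5]: t=1:−1/4147200 t=2:+1/207360 t=3:−1/82944 t=4:+1/207360 t=5:−1/4147200 = -1/345600
(3j)²=420/46189 [(7 5 6; 0 0 0)], sign=-1
Σ_t [2,6]: t=2:+1/5806080 t=3:−1/311040 t=4:+1/138240 t=5:−1/414720 t=6:+1/12441600 = 1/537600
(3j)²=2916/323323 [(7 5 6; -2 1 1)], sign=-1
⇒ 4πI² = 2624400/14919047
I = (+1)√(2624400/14919047/(4π)) = 0.11831493

0.118315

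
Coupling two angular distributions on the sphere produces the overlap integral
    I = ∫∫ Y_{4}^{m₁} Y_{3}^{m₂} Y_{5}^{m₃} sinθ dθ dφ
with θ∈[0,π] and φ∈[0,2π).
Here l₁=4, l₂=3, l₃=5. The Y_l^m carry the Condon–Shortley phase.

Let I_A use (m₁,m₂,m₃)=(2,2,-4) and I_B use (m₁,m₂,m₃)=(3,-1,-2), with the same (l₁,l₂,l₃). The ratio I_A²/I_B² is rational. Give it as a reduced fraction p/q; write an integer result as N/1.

l's match ⇒ only the (l;m) 3-j factors differ between A and B.
A: triangle coeff Δ(4,3,5) = 1/180180; Σ_t [1,2]: t=1:−1/2880 t=2:+1/8640 = -1/4320; (3j)²=8/429 [(4 3 5; 2 2 -4)], sign=+1
B: triangle coeff Δ(4,3,5) = 1/180180; Σ_t [0,1]: t=0:+1/960 t=1:−1/4320 = 7/8640; (3j)²=343/12870 [(4 3 5; 3 -1 -2)], sign=-1
I_A²/I_B² = (8/429)/(343/12870) = 240/343

240/343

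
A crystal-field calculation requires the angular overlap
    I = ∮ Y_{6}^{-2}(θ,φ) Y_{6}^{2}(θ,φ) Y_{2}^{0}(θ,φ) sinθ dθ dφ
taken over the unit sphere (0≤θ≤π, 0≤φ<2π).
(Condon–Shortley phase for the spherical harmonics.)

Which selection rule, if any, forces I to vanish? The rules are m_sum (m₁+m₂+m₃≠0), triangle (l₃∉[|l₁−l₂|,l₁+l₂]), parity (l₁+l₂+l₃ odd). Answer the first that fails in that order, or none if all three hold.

azimuthal sum: -2 + 2 + 0 = 0  ✓
0 ≤ 2 ≤ 12 (triangle on l)  ✓
L = 6 + 6 + 2 = 14 (even)  ✓

none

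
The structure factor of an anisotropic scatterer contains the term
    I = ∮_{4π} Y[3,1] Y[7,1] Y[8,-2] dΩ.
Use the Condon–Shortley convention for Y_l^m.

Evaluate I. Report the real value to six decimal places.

0.115043

Checks pass: Σm=0; 18 even; l₃=8∈[4,10].
(2·3+1)(2·7+1)(2·8+1) = 1785
Δ: 2! 4! 12! / 19! → 1/5290740
sum: t=0:+1/7257600 t=1:−1/2073600 t=2:+1/7257600 = -1/4838400
3j²(3 7 8; 0 0 0) = Δ·Π!·Σ² = 252/20995  (sign -1)
sum: t=0:+1/7741440 t=1:−1/3628800 t=2:+1/24883200 = -37/348364800
3j²(3 7 8; 1 1 -2) = Δ·Π!·Σ² = 1369/176358  (sign -1)
combine: 4πI² = 1785·252/20995·1369/176358 = 172494/1037153
take √, sign +1: I = 0.11504312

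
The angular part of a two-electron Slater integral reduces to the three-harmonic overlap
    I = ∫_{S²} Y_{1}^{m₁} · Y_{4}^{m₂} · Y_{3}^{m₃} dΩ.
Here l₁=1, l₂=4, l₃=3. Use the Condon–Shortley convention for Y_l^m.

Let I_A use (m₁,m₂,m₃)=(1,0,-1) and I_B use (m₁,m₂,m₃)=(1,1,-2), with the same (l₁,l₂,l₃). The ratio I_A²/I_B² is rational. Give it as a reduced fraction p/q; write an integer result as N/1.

l's match ⇒ only the (l;m) 3-j factors differ between A and B.
A: triangle coeff Δ(1,4,3) = 1/252; Σ_t [0,0]: t=0:+1/96 = 1/96; (3j)²=1/42 [(1 4 3; 1 0 -1)], sign=+1
B: triangle coeff Δ(1,4,3) = 1/252; Σ_t [0,0]: t=0:+1/240 = 1/240; (3j)²=1/84 [(1 4 3; 1 1 -2)], sign=-1
I_A²/I_B² = (1/42)/(1/84) = 2/1

2/1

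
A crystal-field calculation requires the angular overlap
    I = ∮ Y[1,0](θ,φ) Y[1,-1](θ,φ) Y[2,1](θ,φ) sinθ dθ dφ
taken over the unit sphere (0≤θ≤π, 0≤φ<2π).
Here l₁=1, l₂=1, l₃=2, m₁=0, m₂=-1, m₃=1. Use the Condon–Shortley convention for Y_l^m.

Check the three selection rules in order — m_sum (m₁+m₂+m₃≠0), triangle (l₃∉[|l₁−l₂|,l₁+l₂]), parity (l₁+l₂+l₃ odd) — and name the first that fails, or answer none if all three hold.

Σmᵢ = 0  ✓
l₃∈[|l₁−l₂|,l₁+l₂]=[0,2], have l₃=2  ✓
Σlᵢ = 4 ⇒ even  ✓

none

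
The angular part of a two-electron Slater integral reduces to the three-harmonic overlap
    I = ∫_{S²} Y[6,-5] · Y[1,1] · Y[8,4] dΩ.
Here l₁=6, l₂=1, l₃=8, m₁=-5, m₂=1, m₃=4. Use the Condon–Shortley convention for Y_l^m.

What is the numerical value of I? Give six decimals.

l₃=8 ∉ [5,7] — triangle fails ⇒ I = 0

0.000000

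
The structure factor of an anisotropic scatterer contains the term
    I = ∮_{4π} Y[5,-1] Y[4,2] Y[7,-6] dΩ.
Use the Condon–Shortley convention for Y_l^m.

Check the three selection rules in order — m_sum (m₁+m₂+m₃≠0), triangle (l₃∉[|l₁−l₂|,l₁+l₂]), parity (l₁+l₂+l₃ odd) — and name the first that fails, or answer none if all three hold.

azimuthal sum: -1 + 2 − 6 = -5  ✗
1 ≤ 7 ≤ 9 (triangle on l)
L = 5 + 4 + 7 = 16 (even)

m_sum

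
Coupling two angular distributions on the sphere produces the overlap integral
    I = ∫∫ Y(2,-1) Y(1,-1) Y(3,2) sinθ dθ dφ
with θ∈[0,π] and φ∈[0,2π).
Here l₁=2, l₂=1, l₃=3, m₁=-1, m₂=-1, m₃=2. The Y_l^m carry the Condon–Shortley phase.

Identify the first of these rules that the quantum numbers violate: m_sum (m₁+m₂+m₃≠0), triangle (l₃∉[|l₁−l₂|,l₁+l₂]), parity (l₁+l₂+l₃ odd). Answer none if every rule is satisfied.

m₁+m₂+m₃ = -1 − 1 + 2 = 0  ✓
triangle: |2−1|=1 ≤ l₃=3 ≤ 2+1=3  ✓
parity: l₁+l₂+l₃ = 6 is even  ✓

none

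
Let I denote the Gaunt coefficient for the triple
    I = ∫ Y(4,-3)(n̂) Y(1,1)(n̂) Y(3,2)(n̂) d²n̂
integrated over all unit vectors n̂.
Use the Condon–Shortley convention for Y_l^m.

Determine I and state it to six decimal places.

m-sum 0 ✓  L=8 even ✓  3≤3≤5 ✓
Π(2lᵢ+1) = 9×3×7 = 189
triangle coeff Δ(4,1,3) = 1/252
Σ_t [1,1]: t=1:−1/36 = -1/36
(3j)²=4/63 [(4 1 3; 0 0 0)], sign=+1
Σ_t [2,2]: t=2:+1/240 = 1/240
(3j)²=1/12 [(4 1 3; -3 1 2)], sign=-1
⇒ 4πI² = 1/1
I = (-1)√(1/1/(4π)) = -0.28209479

-0.282095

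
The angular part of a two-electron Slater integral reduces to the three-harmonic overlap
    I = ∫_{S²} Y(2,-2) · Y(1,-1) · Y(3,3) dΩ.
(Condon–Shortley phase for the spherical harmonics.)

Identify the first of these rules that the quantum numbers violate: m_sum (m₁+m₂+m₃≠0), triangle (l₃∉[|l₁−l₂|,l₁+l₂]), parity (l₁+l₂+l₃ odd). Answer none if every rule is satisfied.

none

azimuthal sum: -2 − 1 + 3 = 0  ✓
1 ≤ 3 ≤ 3 (triangle on l)  ✓
L = 2 + 1 + 3 = 6 (even)  ✓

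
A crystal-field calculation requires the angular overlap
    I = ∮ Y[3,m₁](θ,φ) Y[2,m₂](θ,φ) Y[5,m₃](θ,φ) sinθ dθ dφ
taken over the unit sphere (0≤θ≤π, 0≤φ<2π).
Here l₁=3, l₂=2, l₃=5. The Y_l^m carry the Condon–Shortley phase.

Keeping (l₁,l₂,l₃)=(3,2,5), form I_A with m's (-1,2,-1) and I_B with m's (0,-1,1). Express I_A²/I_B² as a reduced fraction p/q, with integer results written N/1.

3/16

l's match ⇒ only the (l;m) 3-j factors differ between A and B.
A: triangle coeff Δ(3,2,5) = 1/2310; Σ_t [0,0]: t=0:+1/1152 = 1/1152; (3j)²=1/154 [(3 2 5; -1 2 -1)], sign=+1
B: triangle coeff Δ(3,2,5) = 1/2310; Σ_t [0,0]: t=0:+1/216 = 1/216; (3j)²=8/231 [(3 2 5; 0 -1 1)], sign=+1
I_A²/I_B² = (1/154)/(8/231) = 3/16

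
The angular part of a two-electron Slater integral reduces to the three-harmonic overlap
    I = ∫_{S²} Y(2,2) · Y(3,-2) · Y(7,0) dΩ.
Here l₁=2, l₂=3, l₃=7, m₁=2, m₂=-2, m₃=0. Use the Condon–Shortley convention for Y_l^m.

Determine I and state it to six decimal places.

0.000000

l₃=7 ∉ [1,5] — triangle fails ⇒ I = 0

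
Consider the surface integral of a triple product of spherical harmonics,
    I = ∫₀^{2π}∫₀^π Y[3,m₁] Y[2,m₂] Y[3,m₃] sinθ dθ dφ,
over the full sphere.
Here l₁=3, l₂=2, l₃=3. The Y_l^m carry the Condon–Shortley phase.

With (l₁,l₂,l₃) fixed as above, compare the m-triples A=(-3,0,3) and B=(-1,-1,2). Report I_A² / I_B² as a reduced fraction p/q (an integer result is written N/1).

5/3

Shared (l₁,l₂,l₃)=(3,2,3): N and (l;000)² cancel in I_A²/I_B².
A: Δ = 2!·4!·2!/9! = 1/3780; Racah Σ t=2..2: t=2:+1/96 = 1/96; ⇒ 3j(3 2 3; -3 0 3)² = 5/84, sgn +1
B: Δ = 2!·4!·2!/9! = 1/3780; Racah Σ t=0..1: t=0:+1/48 t=1:−1/12 = -1/16; ⇒ 3j(3 2 3; -1 -1 2)² = 1/28, sgn +1
I_A²/I_B² = (5/84)/(1/28) = 5/3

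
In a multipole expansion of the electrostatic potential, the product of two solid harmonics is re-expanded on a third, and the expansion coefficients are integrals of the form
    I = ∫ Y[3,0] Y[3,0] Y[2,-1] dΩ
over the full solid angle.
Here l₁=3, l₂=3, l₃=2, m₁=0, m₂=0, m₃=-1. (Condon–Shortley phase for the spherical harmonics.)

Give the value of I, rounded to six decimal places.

Σmᵢ = -1 ≠ 0, so the φ-integral vanishes; I = 0

0.000000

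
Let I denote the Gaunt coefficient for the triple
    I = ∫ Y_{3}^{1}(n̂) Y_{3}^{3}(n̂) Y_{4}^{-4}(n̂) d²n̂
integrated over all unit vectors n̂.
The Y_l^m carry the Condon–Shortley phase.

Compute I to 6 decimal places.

Rules hold: Σm=0, L=10 even, 0≤4≤6.
N = 7·7·9 = 441
Δ = 2!·4!·4!/11! = 1/34650
Racah Σ t=0..2: t=0:+1/72 t=1:−1/16 t=2:+1/72 = -5/144
⇒ 3j(3 3 4; 0 0 0)² = 2/77, sgn -1
Racah Σ t=2..2: t=2:+1/1152 = 1/1152
⇒ 3j(3 3 4; 1 3 -4)² = 1/33, sgn +1
4πI² = N·(3j₀)²·(3jₘ)² = 42/121
I = -1·√(0.347107/4π) = -0.16619847

-0.166198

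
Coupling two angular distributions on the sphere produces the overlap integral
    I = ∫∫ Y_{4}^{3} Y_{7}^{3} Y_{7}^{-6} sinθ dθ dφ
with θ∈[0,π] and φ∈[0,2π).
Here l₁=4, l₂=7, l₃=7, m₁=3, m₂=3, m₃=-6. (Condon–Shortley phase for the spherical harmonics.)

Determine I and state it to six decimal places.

-0.148484

Checks pass: Σm=0; 18 even; l₃=7∈[3,11].
(2·4+1)(2·7+1)(2·7+1) = 2025
Δ: 4! 4! 10! / 19! → 1/58198140
sum: t=0:+1/17418240 t=1:−1/622080 t=2:+1/230400 t=3:−1/622080 t=4:+1/17418240 = 1/806400
3j²(4 7 7; 0 0 0) = Δ·Π!·Σ² = 2268/230945  (sign -1)
sum: t=0:+1/522547200 t=1:−1/52254720 = -1/58060800
3j²(4 7 7; 3 3 -6) = Δ·Π!·Σ² = 9/646  (sign +1)
combine: 4πI² = 2025·2268/230945·9/646 = 4133430/14919047
take √, sign -1: I = -0.14848406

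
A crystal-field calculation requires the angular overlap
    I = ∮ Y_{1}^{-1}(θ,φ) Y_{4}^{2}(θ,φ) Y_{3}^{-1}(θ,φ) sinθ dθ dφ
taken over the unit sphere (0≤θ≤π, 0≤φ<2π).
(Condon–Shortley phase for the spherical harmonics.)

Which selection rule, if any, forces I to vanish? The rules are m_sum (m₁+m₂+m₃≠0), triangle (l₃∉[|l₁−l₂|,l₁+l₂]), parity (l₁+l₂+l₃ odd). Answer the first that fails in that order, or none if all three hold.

Σmᵢ = 0  ✓
l₃∈[|l₁−l₂|,l₁+l₂]=[3,5], have l₃=3  ✓
Σlᵢ = 8 ⇒ even  ✓

none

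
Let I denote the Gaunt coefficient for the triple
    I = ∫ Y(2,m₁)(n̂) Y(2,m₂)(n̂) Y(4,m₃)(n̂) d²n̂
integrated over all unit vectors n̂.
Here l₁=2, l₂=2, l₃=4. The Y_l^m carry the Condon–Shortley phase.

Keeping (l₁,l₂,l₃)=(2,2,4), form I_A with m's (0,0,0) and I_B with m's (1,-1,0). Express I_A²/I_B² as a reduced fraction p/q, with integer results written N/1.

9/4

Same 2,2,4: normalisation and zero-m 3j drop out of the ratio.
A: Δ: 0! 4! 4! / 9! → 1/630; sum: t=0:+1/16 = 1/16; 3j²(2 2 4; 0 0 0) = Δ·Π!·Σ² = 2/35  (sign +1)
B: Δ: 0! 4! 4! / 9! → 1/630; sum: t=0:+1/36 = 1/36; 3j²(2 2 4; 1 -1 0) = Δ·Π!·Σ² = 8/315  (sign +1)
I_A²/I_B² = (2/35)/(8/315) = 9/4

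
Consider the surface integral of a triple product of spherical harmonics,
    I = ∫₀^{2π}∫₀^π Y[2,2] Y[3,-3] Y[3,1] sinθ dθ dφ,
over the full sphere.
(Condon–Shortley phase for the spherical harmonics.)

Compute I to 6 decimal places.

0.132981

m-sum 0 ✓  L=8 even ✓  1≤3≤5 ✓
Π(2lᵢ+1) = 5×7×7 = 245
triangle coeff Δ(2,3,3) = 1/3780
Σ_t [0,2]: t=0:+1/24 t=1:−1/4 t=2:+1/24 = -1/6
(3j)²=4/105 [(2 3 3; 0 0 0)], sign=+1
Σ_t [0,0]: t=0:+1/96 = 1/96
(3j)²=1/42 [(2 3 3; 2 -3 1)], sign=+1
⇒ 4πI² = 2/9
I = (+1)√(2/9/(4π)) = 0.13298076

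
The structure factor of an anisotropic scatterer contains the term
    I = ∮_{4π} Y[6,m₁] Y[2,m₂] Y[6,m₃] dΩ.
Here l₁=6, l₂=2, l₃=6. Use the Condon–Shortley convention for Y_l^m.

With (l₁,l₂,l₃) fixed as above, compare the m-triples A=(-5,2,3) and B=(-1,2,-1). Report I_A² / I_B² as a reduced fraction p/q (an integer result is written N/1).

55/147

Shared (l₁,l₂,l₃)=(6,2,6): N and (l;000)² cancel in I_A²/I_B².
A: Δ = 2!·10!·2!/15! = 1/90090; Racah Σ t=2..2: t=2:+1/1451520 = 1/1451520; ⇒ 3j(6 2 6; -5 2 3)² = 1/91, sgn -1
B: Δ = 2!·10!·2!/15! = 1/90090; Racah Σ t=2..2: t=2:+1/57600 = 1/57600; ⇒ 3j(6 2 6; -1 2 -1)² = 21/715, sgn -1
I_A²/I_B² = (1/91)/(21/715) = 55/147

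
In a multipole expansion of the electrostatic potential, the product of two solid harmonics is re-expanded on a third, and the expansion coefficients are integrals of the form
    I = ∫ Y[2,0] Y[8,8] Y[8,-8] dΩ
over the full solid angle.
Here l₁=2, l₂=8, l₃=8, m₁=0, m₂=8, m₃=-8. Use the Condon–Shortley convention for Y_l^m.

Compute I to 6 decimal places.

-0.265593

m-sum 0 ✓  L=18 even ✓  6≤8≤10 ✓
Π(2lᵢ+1) = 5×17×17 = 1445
triangle coeff Δ(2,8,8) = 1/348840
Σ_t [0,2]: t=0:+1/116121600 t=1:−1/25401600 t=2:+1/116121600 = -1/45158400
(3j)²=24/1615 [(2 8 8; 0 0 0)], sign=-1
Σ_t [2,2]: t=2:+1/348713164800 = 1/348713164800
(3j)²=40/969 [(2 8 8; 0 8 -8)], sign=+1
⇒ 4πI² = 320/361
I = (-1)√(320/361/(4π)) = -0.26559290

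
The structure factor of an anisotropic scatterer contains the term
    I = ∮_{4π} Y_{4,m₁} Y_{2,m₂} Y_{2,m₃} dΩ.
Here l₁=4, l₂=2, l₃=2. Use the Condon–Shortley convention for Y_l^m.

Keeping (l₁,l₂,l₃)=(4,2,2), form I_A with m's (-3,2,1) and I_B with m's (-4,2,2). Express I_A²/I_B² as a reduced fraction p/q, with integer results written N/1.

1/2

Shared (l₁,l₂,l₃)=(4,2,2): N and (l;000)² cancel in I_A²/I_B².
A: Δ = 4!·4!·0!/9! = 1/630; Racah Σ t=4..4: t=4:+1/144 = 1/144; ⇒ 3j(4 2 2; -3 2 1)² = 1/18, sgn -1
B: Δ = 4!·4!·0!/9! = 1/630; Racah Σ t=4..4: t=4:+1/576 = 1/576; ⇒ 3j(4 2 2; -4 2 2)² = 1/9, sgn +1
I_A²/I_B² = (1/18)/(1/9) = 1/2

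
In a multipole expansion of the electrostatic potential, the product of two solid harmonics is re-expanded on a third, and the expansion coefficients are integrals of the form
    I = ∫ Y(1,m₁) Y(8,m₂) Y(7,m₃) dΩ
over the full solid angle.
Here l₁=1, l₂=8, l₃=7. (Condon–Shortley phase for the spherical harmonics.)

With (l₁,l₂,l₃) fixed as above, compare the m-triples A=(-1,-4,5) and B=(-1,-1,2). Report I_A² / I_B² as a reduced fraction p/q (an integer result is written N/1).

Same 1,8,7: normalisation and zero-m 3j drop out of the ratio.
A: Δ: 2! 0! 14! / 17! → 1/2040; sum: t=2:+1/1916006400 = 1/1916006400; 3j²(1 8 7; -1 -4 5) = Δ·Π!·Σ² = 1/340  (sign +1)
B: Δ: 2! 0! 14! / 17! → 1/2040; sum: t=2:+1/87091200 = 1/87091200; 3j²(1 8 7; -1 -1 2) = Δ·Π!·Σ² = 7/680  (sign -1)
I_A²/I_B² = (1/340)/(7/680) = 2/7

2/7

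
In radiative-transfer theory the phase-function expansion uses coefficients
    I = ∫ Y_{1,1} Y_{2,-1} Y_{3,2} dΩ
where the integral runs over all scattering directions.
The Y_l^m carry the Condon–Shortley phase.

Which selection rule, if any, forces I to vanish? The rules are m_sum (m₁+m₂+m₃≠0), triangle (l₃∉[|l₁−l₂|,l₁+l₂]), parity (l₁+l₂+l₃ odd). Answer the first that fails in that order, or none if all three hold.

m_sum

m₁+m₂+m₃ = 1 − 1 + 2 = 2  ✗
triangle: |1−2|=1 ≤ l₃=3 ≤ 1+2=3
parity: l₁+l₂+l₃ = 6 is even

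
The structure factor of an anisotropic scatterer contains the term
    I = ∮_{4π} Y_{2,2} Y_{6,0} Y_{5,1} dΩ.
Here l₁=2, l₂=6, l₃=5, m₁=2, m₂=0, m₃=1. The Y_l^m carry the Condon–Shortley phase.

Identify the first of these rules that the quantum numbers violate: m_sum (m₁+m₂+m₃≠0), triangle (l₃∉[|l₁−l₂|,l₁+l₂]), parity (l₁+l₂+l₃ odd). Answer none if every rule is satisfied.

Σmᵢ = 3  ✗
l₃∈[|l₁−l₂|,l₁+l₂]=[4,8], have l₃=5
Σlᵢ = 13 ⇒ odd

m_sum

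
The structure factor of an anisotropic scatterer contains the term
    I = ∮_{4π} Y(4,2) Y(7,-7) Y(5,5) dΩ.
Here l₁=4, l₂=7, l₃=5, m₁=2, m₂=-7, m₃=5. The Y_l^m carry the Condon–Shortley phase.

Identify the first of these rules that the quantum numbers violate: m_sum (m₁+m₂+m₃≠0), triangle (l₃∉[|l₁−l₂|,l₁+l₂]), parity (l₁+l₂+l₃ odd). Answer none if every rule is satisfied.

none

Σmᵢ = 0  ✓
l₃∈[|l₁−l₂|,l₁+l₂]=[3,11], have l₃=5  ✓
Σlᵢ = 16 ⇒ even  ✓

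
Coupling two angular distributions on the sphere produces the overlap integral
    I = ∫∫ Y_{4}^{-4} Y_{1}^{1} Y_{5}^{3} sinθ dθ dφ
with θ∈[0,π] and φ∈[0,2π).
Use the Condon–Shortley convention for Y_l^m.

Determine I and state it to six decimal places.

-0.049106

Rules hold: Σm=0, L=10 even, 3≤5≤5.
N = 9·3·11 = 297
Δ = 0!·8!·2!/11! = 1/495
Racah Σ t=0..0: t=0:+1/576 = 1/576
⇒ 3j(4 1 5; 0 0 0)² = 5/99, sgn -1
Racah Σ t=0..0: t=0:+1/80640 = 1/80640
⇒ 3j(4 1 5; -4 1 3)² = 1/495, sgn +1
4πI² = N·(3j₀)²·(3jₘ)² = 1/33
I = -1·√(0.030303/4π) = -0.04910640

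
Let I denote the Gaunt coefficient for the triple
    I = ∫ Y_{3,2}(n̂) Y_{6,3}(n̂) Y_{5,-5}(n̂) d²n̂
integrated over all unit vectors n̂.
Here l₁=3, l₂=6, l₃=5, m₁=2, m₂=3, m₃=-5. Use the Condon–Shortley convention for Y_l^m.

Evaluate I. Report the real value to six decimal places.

Rules hold: Σm=0, L=14 even, 3≤5≤9.
N = 7·13·11 = 1001
Δ = 4!·2!·8!/15! = 1/675675
Racah Σ t=1..3: t=1:−1/8640 t=2:+1/2304 t=3:−1/8640 = 7/34560
⇒ 3j(3 6 5; 0 0 0)² = 7/429, sgn -1
Racah Σ t=1..1: t=1:−1/483840 = -1/483840
⇒ 3j(3 6 5; 2 3 -5)² = 6/1001, sgn -1
4πI² = N·(3j₀)²·(3jₘ)² = 14/143
I = +1·√(0.0979021/4π) = 0.08826552

0.088266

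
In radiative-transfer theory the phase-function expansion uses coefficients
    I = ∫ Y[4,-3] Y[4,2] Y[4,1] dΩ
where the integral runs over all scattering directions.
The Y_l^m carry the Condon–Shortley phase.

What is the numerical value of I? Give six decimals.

Rules hold: Σm=0, L=12 even, 0≤4≤8.
N = 9·9·9 = 729
Δ = 4!·4!·4!/13! = 1/450450
Racah Σ t=0..4: t=0:+1/13824 t=1:−1/216 t=2:+1/64 t=3:−1/216 t=4:+1/13824 = 5/768
⇒ 3j(4 4 4; 0 0 0)² = 18/1001, sgn +1
Racah Σ t=3..4: t=3:−1/864 t=4:+1/576 = 1/1728
⇒ 3j(4 4 4; -3 2 1)² = 5/1287, sgn -1
4πI² = N·(3j₀)²·(3jₘ)² = 7290/143143
I = -1·√(0.0509281/4π) = -0.06366105

-0.063661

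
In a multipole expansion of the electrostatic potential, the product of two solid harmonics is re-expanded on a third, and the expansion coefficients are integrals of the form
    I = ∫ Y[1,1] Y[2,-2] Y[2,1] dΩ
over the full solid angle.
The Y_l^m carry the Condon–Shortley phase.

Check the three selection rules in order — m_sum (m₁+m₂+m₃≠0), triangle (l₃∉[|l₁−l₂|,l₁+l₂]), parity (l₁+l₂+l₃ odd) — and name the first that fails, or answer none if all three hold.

m₁+m₂+m₃ = 1 − 2 + 1 = 0  ✓
triangle: |1−2|=1 ≤ l₃=2 ≤ 1+2=3  ✓
parity: l₁+l₂+l₃ = 5 is odd  ✗

parity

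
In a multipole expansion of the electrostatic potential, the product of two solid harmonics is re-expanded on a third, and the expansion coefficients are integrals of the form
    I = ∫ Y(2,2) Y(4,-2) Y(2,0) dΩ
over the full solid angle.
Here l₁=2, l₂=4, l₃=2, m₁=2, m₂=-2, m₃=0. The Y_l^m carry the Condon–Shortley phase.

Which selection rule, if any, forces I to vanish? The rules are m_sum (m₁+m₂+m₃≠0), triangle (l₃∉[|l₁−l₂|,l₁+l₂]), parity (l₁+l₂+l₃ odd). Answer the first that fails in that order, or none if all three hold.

none

Σmᵢ = 0  ✓
l₃∈[|l₁−l₂|,l₁+l₂]=[2,6], have l₃=2  ✓
Σlᵢ = 8 ⇒ even  ✓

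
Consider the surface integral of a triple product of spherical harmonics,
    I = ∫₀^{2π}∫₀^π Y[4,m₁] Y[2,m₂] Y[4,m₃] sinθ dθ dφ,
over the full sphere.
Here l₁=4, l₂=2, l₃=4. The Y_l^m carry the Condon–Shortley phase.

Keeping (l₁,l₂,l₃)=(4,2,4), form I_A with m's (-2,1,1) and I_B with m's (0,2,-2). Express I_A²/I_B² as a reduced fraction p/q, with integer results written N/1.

Same 4,2,4: normalisation and zero-m 3j drop out of the ratio.
A: Δ: 2! 6! 2! / 11! → 1/13860; sum: t=1:−1/240 t=2:+1/96 = 1/160; 3j²(4 2 4; -2 1 1) = Δ·Π!·Σ² = 27/1540  (sign -1)
B: Δ: 2! 6! 2! / 11! → 1/13860; sum: t=2:+1/192 = 1/192; 3j²(4 2 4; 0 2 -2) = Δ·Π!·Σ² = 3/77  (sign +1)
I_A²/I_B² = (27/1540)/(3/77) = 9/20

9/20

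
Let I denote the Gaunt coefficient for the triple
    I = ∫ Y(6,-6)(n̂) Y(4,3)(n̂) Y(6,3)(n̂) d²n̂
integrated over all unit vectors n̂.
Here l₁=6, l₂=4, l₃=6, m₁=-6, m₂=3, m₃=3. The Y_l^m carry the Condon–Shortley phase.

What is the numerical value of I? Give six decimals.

Checks pass: Σm=0; 16 even; l₃=6∈[2,10].
(2·6+1)(2·4+1)(2·6+1) = 1521
Δ: 4! 8! 4! / 17! → 1/15315300
sum: t=0:+1/829440 t=1:−1/25920 t=2:+1/9216 t=3:−1/25920 t=4:+1/829440 = 7/207360
3j²(6 4 6; 0 0 0) = Δ·Π!·Σ² = 28/2431  (sign +1)
sum: t=4:+1/5806080 = 1/5806080
3j²(6 4 6; -6 3 3) = Δ·Π!·Σ² = 9/884  (sign -1)
combine: 4πI² = 1521·28/2431·9/884 = 567/3179
take √, sign -1: I = -0.11913554

-0.119136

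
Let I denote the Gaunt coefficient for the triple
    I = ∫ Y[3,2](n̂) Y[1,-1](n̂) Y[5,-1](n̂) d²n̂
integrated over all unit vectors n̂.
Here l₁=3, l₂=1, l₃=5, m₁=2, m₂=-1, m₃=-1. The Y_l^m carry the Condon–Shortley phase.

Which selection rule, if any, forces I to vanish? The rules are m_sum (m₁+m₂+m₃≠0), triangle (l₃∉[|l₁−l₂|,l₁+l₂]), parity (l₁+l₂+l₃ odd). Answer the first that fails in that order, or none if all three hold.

triangle

Σmᵢ = 0  ✓
l₃∈[|l₁−l₂|,l₁+l₂]=[2,4], have l₃=5  ✗
Σlᵢ = 9 ⇒ odd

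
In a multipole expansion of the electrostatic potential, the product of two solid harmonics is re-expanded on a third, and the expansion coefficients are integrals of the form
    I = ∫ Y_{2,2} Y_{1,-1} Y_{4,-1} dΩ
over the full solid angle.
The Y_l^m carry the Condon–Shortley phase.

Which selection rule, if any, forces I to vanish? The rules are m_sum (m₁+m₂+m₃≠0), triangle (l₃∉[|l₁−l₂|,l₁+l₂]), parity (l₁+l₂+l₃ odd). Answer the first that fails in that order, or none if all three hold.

triangle

Σmᵢ = 0  ✓
l₃∈[|l₁−l₂|,l₁+l₂]=[1,3], have l₃=4  ✗
Σlᵢ = 7 ⇒ odd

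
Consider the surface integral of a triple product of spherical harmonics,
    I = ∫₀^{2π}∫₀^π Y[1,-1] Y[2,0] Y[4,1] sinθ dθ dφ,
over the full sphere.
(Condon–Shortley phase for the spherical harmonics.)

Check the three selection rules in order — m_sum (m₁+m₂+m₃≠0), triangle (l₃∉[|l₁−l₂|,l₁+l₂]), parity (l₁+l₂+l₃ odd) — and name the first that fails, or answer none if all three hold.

triangle

azimuthal sum: -1 + 0 + 1 = 0  ✓
1 ≤ 4 ≤ 3 (triangle on l)  ✗
L = 1 + 2 + 4 = 7 (odd)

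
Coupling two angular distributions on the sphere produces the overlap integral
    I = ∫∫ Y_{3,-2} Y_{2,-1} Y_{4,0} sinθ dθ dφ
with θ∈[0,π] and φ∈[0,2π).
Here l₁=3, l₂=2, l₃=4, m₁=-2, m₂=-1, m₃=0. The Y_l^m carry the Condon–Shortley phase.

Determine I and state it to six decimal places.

0.000000

-2 − 1 + 0 = -3 ≠ 0: azimuthal integral kills it; I = 0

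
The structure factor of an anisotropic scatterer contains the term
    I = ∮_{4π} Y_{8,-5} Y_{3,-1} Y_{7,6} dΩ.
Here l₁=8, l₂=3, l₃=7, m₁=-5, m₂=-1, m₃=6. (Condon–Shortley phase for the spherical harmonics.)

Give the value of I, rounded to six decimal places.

0.166985

Rules hold: Σm=0, L=18 even, 5≤7≤11.
N = 17·7·15 = 1785
Δ = 4!·12!·2!/19! = 1/5290740
Racah Σ t=1..3: t=1:−1/7257600 t=2:+1/2073600 t=3:−1/7257600 = 1/4838400
⇒ 3j(8 3 7; 0 0 0)² = 252/20995, sgn -1
Racah Σ t=1..2: t=1:−1/2874009600 t=2:+1/319334400 = 1/359251200
⇒ 3j(8 3 7; -5 -1 6)² = 1664/101745, sgn -1
4πI² = N·(3j₀)²·(3jₘ)² = 10752/30685
I = +1·√(0.350399/4π) = 0.16698468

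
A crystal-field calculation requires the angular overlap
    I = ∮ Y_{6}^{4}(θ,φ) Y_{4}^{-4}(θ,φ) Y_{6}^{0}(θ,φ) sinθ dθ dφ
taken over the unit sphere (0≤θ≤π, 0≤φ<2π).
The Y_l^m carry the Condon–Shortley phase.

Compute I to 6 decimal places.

m-sum 0 ✓  L=16 even ✓  2≤6≤10 ✓
Π(2lᵢ+1) = 13×9×13 = 1521
triangle coeff Δ(6,4,6) = 1/15315300
Σ_t [0,4]: t=0:+1/829440 t=1:−1/25920 t=2:+1/9216 t=3:−1/25920 t=4:+1/829440 = 7/207360
(3j)²=28/2431 [(6 4 6; 0 0 0)], sign=+1
Σ_t [0,0]: t=0:+1/829440 = 1/829440
(3j)²=35/2431 [(6 4 6; 4 -4 0)], sign=+1
⇒ 4πI² = 8820/34969
I = (+1)√(8820/34969/(4π)) = 0.14167322

0.141673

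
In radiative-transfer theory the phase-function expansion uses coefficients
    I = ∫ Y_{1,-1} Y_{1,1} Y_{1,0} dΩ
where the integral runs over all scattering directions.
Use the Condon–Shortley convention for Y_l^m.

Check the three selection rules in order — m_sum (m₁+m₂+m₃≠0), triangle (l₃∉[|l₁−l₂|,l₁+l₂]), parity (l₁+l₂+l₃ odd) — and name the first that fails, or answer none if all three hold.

Σmᵢ = 0  ✓
l₃∈[|l₁−l₂|,l₁+l₂]=[0,2], have l₃=1  ✓
Σlᵢ = 3 ⇒ odd  ✗

parity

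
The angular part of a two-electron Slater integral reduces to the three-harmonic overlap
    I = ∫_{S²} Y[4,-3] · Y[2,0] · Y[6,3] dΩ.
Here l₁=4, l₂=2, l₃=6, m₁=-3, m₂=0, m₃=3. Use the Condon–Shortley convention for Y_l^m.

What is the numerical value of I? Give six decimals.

m-sum 0 ✓  L=12 even ✓  2≤6≤6 ✓
Π(2lᵢ+1) = 9×5×13 = 585
triangle coeff Δ(4,2,6) = 1/6435
Σ_t [0,0]: t=0:+1/2304 = 1/2304
(3j)²=5/143 [(4 2 6; 0 0 0)], sign=+1
Σ_t [0,0]: t=0:+1/20160 = 1/20160
(3j)²=12/715 [(4 2 6; -3 0 3)], sign=-1
⇒ 4πI² = 540/1573
I = (-1)√(540/1573/(4π)) = -0.16528277

-0.165283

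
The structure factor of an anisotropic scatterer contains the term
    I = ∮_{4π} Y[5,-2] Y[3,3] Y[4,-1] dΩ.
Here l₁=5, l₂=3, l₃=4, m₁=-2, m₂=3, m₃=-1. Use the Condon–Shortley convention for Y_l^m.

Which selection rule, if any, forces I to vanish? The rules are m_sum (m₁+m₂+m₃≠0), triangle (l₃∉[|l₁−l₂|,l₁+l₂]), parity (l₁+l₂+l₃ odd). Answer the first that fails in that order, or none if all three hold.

m₁+m₂+m₃ = -2 + 3 − 1 = 0  ✓
triangle: |5−3|=2 ≤ l₃=4 ≤ 5+3=8  ✓
parity: l₁+l₂+l₃ = 12 is even  ✓

none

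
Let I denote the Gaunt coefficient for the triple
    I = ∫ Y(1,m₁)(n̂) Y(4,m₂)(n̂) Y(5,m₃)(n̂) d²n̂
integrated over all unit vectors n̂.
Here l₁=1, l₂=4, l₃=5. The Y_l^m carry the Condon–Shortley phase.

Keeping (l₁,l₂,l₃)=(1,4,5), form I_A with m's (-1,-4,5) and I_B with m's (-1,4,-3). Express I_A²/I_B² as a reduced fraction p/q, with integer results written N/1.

Same 1,4,5: normalisation and zero-m 3j drop out of the ratio.
A: Δ: 0! 2! 8! / 11! → 1/495; sum: t=0:+1/80640 = 1/80640; 3j²(1 4 5; -1 -4 5) = Δ·Π!·Σ² = 1/11  (sign +1)
B: Δ: 0! 2! 8! / 11! → 1/495; sum: t=0:+1/80640 = 1/80640; 3j²(1 4 5; -1 4 -3) = Δ·Π!·Σ² = 1/495  (sign +1)
I_A²/I_B² = (1/11)/(1/495) = 45/1

45/1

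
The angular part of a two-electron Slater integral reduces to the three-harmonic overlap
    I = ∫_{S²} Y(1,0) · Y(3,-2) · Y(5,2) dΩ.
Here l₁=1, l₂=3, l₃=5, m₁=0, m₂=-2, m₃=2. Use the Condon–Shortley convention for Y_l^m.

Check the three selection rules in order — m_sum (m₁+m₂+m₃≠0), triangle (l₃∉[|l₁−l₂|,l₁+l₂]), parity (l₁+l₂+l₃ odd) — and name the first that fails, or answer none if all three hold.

triangle

Σmᵢ = 0  ✓
l₃∈[|l₁−l₂|,l₁+l₂]=[2,4], have l₃=5  ✗
Σlᵢ = 9 ⇒ odd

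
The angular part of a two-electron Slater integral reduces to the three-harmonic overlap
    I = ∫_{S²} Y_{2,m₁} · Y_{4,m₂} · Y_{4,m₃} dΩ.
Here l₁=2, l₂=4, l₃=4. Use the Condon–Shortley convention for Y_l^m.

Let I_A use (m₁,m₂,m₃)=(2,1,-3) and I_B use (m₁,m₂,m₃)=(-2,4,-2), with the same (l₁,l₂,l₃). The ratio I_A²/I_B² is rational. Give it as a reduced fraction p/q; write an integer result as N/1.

9/4

l's match ⇒ only the (l;m) 3-j factors differ between A and B.
A: triangle coeff Δ(2,4,4) = 1/13860; Σ_t [0,0]: t=0:+1/480 = 1/480; (3j)²=3/110 [(2 4 4; 2 1 -3)], sign=-1
B: triangle coeff Δ(2,4,4) = 1/13860; Σ_t [2,2]: t=2:+1/2880 = 1/2880; (3j)²=2/165 [(2 4 4; -2 4 -2)], sign=+1
I_A²/I_B² = (3/110)/(2/165) = 9/4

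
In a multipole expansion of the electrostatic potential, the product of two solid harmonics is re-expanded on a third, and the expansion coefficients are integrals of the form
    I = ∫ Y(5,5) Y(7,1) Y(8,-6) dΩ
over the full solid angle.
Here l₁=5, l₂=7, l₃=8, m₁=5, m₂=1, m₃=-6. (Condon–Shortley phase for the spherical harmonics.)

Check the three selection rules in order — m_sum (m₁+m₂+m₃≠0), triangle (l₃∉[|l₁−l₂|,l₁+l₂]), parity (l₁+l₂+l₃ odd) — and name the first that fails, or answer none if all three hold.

none

azimuthal sum: 5 + 1 − 6 = 0  ✓
2 ≤ 8 ≤ 12 (triangle on l)  ✓
L = 5 + 7 + 8 = 20 (even)  ✓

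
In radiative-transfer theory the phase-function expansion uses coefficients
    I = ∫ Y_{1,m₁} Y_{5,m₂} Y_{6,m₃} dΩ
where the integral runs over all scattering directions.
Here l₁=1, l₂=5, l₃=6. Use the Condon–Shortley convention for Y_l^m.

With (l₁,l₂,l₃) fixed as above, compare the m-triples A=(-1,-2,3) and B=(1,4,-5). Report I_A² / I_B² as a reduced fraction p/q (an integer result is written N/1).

Shared (l₁,l₂,l₃)=(1,5,6): N and (l;000)² cancel in I_A²/I_B².
A: Δ = 0!·2!·10!/13! = 1/858; Racah Σ t=0..0: t=0:+1/60480 = 1/60480; ⇒ 3j(1 5 6; -1 -2 3)² = 6/143, sgn -1
B: Δ = 0!·2!·10!/13! = 1/858; Racah Σ t=0..0: t=0:+1/725760 = 1/725760; ⇒ 3j(1 5 6; 1 4 -5)² = 5/78, sgn -1
I_A²/I_B² = (6/143)/(5/78) = 36/55

36/55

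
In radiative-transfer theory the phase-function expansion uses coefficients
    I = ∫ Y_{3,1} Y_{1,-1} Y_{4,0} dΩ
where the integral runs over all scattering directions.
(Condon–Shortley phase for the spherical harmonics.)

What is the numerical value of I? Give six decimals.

0.150786

m-sum 0 ✓  L=8 even ✓  2≤4≤4 ✓
Π(2lᵢ+1) = 7×3×9 = 189
triangle coeff Δ(3,1,4) = 1/252
Σ_t [0,0]: t=0:+1/36 = 1/36
(3j)²=4/63 [(3 1 4; 0 0 0)], sign=+1
Σ_t [0,0]: t=0:+1/96 = 1/96
(3j)²=1/42 [(3 1 4; 1 -1 0)], sign=+1
⇒ 4πI² = 2/7
I = (+1)√(2/7/(4π)) = 0.15078601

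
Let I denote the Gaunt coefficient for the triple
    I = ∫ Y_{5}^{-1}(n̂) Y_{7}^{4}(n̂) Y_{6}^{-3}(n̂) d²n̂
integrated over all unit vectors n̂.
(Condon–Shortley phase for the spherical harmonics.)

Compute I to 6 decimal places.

0.009749

Checks pass: Σm=0; 18 even; l₃=6∈[2,12].
(2·5+1)(2·7+1)(2·6+1) = 2145
Δ: 6! 4! 8! / 19! → 1/174594420
sum: t=1:−1/4147200 t=2:+1/207360 t=3:−1/82944 t=4:+1/207360 t=5:−1/4147200 = -1/345600
3j²(5 7 6; 0 0 0) = Δ·Π!·Σ² = 420/46189  (sign -1)
sum: t=3:−1/8709120 t=4:+1/967680 t=5:−1/1036800 t=6:+1/12441600 = 1/29030400
3j²(5 7 6; -1 4 -3) = Δ·Π!·Σ² = 9/146965  (sign -1)
combine: 4πI² = 2145·420/46189·9/146965 = 1620/1356277
take √, sign +1: I = 0.00974941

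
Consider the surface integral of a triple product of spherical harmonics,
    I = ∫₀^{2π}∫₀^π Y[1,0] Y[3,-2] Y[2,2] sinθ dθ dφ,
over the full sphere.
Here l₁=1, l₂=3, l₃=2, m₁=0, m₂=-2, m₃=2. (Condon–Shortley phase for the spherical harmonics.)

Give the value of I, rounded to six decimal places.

Checks pass: Σm=0; 6 even; l₃=2∈[2,4].
(2·1+1)(2·3+1)(2·2+1) = 105
Δ: 2! 0! 4! / 7! → 1/105
sum: t=1:−1/4 = -1/4
3j²(1 3 2; 0 0 0) = Δ·Π!·Σ² = 3/35  (sign -1)
sum: t=1:−1/24 = -1/24
3j²(1 3 2; 0 -2 2) = Δ·Π!·Σ² = 1/21  (sign -1)
combine: 4πI² = 105·3/35·1/21 = 3/7
take √, sign +1: I = 0.18467439

0.184674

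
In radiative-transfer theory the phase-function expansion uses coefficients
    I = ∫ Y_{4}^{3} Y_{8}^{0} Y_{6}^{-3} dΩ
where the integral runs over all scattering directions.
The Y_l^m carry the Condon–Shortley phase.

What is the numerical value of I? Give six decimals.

-0.138702

Checks pass: Σm=0; 18 even; l₃=6∈[4,12].
(2·4+1)(2·8+1)(2·6+1) = 1989
Δ: 6! 2! 10! / 19! → 1/23279256
sum: t=2:+1/1658880 t=3:−1/518400 t=4:+1/1658880 = -1/1382400
3j²(4 8 6; 0 0 0) = Δ·Π!·Σ² = 504/46189  (sign -1)
sum: t=0:+1/58060800 t=1:−1/7257600 = -1/8294400
3j²(4 8 6; 3 0 -3) = Δ·Π!·Σ² = 1029/92378  (sign +1)
combine: 4πI² = 1989·504/46189·1029/92378 = 2333772/9653501
take √, sign -1: I = -0.13870172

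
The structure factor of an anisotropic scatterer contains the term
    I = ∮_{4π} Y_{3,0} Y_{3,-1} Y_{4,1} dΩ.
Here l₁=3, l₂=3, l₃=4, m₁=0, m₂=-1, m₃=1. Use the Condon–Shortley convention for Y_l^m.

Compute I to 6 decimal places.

-0.099323

m-sum 0 ✓  L=10 even ✓  0≤4≤6 ✓
Π(2lᵢ+1) = 7×7×9 = 441
triangle coeff Δ(3,3,4) = 1/34650
Σ_t [0,2]: t=0:+1/72 t=1:−1/16 t=2:+1/72 = -5/144
(3j)²=2/77 [(3 3 4; 0 0 0)], sign=-1
Σ_t [0,2]: t=0:+1/48 t=1:−1/24 t=2:+1/288 = -5/288
(3j)²=5/462 [(3 3 4; 0 -1 1)], sign=+1
⇒ 4πI² = 15/121
I = (-1)√(15/121/(4π)) = -0.09932258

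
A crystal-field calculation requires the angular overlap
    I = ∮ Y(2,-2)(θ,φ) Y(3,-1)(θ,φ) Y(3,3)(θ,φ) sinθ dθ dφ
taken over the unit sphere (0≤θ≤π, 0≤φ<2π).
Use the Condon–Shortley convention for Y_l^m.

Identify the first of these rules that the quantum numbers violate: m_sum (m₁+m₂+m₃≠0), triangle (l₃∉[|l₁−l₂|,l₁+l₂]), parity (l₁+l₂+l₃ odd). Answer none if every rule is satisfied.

Σmᵢ = 0  ✓
l₃∈[|l₁−l₂|,l₁+l₂]=[1,5], have l₃=3  ✓
Σlᵢ = 8 ⇒ even  ✓

none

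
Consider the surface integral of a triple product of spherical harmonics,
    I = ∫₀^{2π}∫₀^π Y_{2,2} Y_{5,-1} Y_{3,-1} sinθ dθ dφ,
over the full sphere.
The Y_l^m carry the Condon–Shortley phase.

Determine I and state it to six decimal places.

-0.092802

Rules hold: Σm=0, L=10 even, 3≤3≤7.
N = 5·11·7 = 385
Δ = 4!·0!·6!/11! = 1/2310
Racah Σ t=2..2: t=2:+1/144 = 1/144
⇒ 3j(2 5 3; 0 0 0)² = 10/231, sgn -1
Racah Σ t=0..0: t=0:+1/1152 = 1/1152
⇒ 3j(2 5 3; 2 -1 -1)² = 1/154, sgn +1
4πI² = N·(3j₀)²·(3jₘ)² = 25/231
I = -1·√(0.108225/4π) = -0.09280237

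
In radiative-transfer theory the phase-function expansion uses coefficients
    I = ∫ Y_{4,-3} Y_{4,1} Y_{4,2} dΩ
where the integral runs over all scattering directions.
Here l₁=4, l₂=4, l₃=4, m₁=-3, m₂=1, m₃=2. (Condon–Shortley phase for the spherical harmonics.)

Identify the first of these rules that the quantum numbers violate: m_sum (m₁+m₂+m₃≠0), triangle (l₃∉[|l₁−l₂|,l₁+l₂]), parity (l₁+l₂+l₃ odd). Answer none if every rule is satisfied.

m₁+m₂+m₃ = -3 + 1 + 2 = 0  ✓
triangle: |4−4|=0 ≤ l₃=4 ≤ 4+4=8  ✓
parity: l₁+l₂+l₃ = 12 is even  ✓

none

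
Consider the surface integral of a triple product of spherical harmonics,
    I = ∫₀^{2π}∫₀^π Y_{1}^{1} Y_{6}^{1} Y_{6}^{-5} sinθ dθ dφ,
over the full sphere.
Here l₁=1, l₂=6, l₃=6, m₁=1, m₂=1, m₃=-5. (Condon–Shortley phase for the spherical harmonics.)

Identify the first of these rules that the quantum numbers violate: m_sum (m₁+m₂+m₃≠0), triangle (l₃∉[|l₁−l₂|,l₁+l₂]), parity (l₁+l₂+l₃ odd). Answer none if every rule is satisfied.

m_sum

Σmᵢ = -3  ✗
l₃∈[|l₁−l₂|,l₁+l₂]=[5,7], have l₃=6
Σlᵢ = 13 ⇒ odd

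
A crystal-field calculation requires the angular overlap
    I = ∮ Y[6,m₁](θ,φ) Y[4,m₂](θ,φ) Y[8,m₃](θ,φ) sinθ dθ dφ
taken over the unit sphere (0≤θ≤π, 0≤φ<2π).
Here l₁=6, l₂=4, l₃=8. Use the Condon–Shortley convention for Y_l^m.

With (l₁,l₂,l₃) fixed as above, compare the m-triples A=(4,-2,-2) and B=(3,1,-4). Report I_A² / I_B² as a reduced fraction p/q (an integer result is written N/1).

154568/61017

Shared (l₁,l₂,l₃)=(6,4,8): N and (l;000)² cancel in I_A²/I_B².
A: Δ = 2!·10!·6!/19! = 1/23279256; Racah Σ t=0..2: t=0:+1/7741440 t=1:−1/43545600 t=2:+1/5225472000 = 139/1306368000; ⇒ 3j(6 4 8; 4 -2 -2)² = 38642/2909907, sgn +1
B: Δ = 2!·10!·6!/19! = 1/23279256; Racah Σ t=0..2: t=0:+1/7257600 t=1:−1/3870720 t=2:+1/26127360 = -43/522547200; ⇒ 3j(6 4 8; 3 1 -4)² = 1849/352716, sgn -1
I_A²/I_B² = (38642/2909907)/(1849/352716) = 154568/61017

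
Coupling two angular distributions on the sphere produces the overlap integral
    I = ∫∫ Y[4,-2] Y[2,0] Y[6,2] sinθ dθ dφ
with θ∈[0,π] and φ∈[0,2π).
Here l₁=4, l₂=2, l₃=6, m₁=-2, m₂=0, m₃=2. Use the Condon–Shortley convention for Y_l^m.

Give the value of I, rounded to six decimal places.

0.206144

Checks pass: Σm=0; 12 even; l₃=6∈[2,6].
(2·4+1)(2·2+1)(2·6+1) = 585
Δ: 0! 8! 4! / 13! → 1/6435
sum: t=0:+1/2304 = 1/2304
3j²(4 2 6; 0 0 0) = Δ·Π!·Σ² = 5/143  (sign +1)
sum: t=0:+1/5760 = 1/5760
3j²(4 2 6; -2 0 2) = Δ·Π!·Σ² = 56/2145  (sign +1)
combine: 4πI² = 585·5/143·56/2145 = 840/1573
take √, sign +1: I = 0.20614383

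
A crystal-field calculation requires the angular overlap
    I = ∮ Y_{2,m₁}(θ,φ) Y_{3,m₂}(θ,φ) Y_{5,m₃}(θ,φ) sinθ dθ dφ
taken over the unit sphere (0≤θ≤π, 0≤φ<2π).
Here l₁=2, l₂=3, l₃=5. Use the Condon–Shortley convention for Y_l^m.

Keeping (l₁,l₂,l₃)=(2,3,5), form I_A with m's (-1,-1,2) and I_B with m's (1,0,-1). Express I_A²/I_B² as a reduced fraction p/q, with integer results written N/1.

21/16

l's match ⇒ only the (l;m) 3-j factors differ between A and B.
A: triangle coeff Δ(2,3,5) = 1/2310; Σ_t [0,0]: t=0:+1/288 = 1/288; (3j)²=1/22 [(2 3 5; -1 -1 2)], sign=-1
B: triangle coeff Δ(2,3,5) = 1/2310; Σ_t [0,0]: t=0:+1/216 = 1/216; (3j)²=8/231 [(2 3 5; 1 0 -1)], sign=+1
I_A²/I_B² = (1/22)/(8/231) = 21/16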